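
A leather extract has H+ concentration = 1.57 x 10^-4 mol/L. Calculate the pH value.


pH = 3.80

pH = -log10[H+]
pH = -log10(1.57 x 10^-4) = 3.80


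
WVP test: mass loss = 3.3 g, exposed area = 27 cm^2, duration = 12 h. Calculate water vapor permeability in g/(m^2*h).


101.85 g/(m^2*h)


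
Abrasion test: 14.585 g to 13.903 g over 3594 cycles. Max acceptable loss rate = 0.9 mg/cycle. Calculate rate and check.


Rate = 0.190 mg/cycle
Passes: Yes

Loss = 14.585 - 13.903 = 0.682 g
Rate = 0.682 g / 3594 cycles x 1000 = 0.190 mg/cycle
Max = 0.9 mg/cycle
Passes: Yes


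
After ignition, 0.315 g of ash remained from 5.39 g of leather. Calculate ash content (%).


Ash% = 0.315 / 5.39 x 100
Ash% = 5.84%


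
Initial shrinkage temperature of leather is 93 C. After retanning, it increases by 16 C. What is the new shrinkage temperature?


109 C

New Ts = 93 + 16 = 109 C


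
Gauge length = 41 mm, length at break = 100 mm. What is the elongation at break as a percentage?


143.9%


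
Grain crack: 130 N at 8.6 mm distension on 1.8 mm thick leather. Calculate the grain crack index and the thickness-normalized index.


Crack index = 130 / 8.6 = 15.1 N/mm
Normalized = 15.1 / 1.8 = 8.4 N/mm per mm


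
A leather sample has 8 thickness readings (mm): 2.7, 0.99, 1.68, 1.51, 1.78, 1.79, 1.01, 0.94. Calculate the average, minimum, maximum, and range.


Sum = 12.40
Average = 12.40 / 8 = 1.55 mm
Minimum = 0.94 mm
Maximum = 2.7 mm
Range = 2.7 - 0.94 = 1.76 mm


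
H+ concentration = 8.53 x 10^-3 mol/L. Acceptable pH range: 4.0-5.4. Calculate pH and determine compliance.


pH = -log10(8.53 x 10^-3) = 2.07
Range: 4.0 to 5.4
Compliant: No


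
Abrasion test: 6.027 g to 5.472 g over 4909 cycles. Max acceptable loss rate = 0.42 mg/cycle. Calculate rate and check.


Loss = 6.027 - 5.472 = 0.555 g
Rate = 0.555 g / 4909 cycles x 1000 = 0.113 mg/cycle
Max = 0.42 mg/cycle
Passes: Yes


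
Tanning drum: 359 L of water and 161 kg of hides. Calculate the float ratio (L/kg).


Float ratio = water / hide weight
Ratio = 359 / 161 = 2.2


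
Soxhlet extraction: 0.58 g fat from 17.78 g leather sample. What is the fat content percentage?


Fat content = 0.58 / 17.78 x 100
Fat = 3.3%


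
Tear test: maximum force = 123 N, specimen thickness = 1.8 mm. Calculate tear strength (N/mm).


68.3 N/mm


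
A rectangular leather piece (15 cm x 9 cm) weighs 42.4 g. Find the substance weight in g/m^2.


3140.7 g/m^2

Area = 15 x 9 = 135 cm^2
SW = 42.4 / 135 x 10000 = 3140.7 g/m^2


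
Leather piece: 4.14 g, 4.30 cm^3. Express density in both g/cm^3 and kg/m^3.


0.963 g/cm^3
963 kg/m^3

Density = 4.14 / 4.30 = 0.963 g/cm^3
Convert: 0.963 x 1000 = 963 kg/m^3


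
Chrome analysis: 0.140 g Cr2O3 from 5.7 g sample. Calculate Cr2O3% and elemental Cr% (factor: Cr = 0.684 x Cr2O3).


Cr2O3 = 2.46%
Cr = 1.68%


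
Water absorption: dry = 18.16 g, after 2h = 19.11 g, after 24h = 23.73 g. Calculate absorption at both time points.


2h absorption = 5.2%
24h absorption = 30.7%

WA (2h) = (19.11 - 18.16) / 18.16 x 100 = 5.2%
WA (24h) = (23.73 - 18.16) / 18.16 x 100 = 30.7%


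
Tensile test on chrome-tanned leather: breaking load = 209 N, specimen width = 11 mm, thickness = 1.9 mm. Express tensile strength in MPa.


Cross-section = 11 x 1.9 = 20.9 mm^2
TS = 209 / 20.9 = 10.00 MPa
(1 N/mm^2 = 1 MPa)


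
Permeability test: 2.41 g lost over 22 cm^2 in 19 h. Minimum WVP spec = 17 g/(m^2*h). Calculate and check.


WVP = 2.41 / (22 x 19) x 10000 = 57.66 g/(m^2*h)
Minimum: 17 g/(m^2*h)
Meets spec: Yes


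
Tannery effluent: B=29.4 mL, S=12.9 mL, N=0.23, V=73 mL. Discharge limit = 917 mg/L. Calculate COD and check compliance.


COD = (29.4 - 12.9) x 0.23 x 8000 / 73 = 415.9 mg/L
Limit: 917 mg/L
Compliant: Yes


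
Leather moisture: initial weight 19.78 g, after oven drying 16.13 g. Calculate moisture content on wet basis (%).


Moisture = 19.78 - 16.13 = 3.65 g
MC = 3.65 / 19.78 x 100 = 18.5%


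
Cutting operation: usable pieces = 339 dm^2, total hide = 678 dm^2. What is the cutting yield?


50.0%

Yield = usable / total x 100
Yield = 339 / 678 x 100 = 50.0%


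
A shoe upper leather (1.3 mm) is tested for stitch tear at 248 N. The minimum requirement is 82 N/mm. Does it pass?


STS = 190.8 N/mm
Passes: Yes

STS = 248 / 1.3 = 190.8 N/mm
Minimum required: 82 N/mm
Passes: Yes


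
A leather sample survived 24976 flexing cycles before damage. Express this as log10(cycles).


log10(24976) = 4.40


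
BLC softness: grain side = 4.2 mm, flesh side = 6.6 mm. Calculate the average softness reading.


5.40 mm

Average = (4.2 + 6.6) / 2
Average = 5.40 mm


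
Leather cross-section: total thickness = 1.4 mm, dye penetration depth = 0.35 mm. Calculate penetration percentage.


Penetration% = 0.35 / 1.4 x 100
Penetration = 25.0%


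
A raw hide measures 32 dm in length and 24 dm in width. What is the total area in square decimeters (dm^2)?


768 dm^2

Area = length x width
Area = 32 x 24 = 768 dm^2


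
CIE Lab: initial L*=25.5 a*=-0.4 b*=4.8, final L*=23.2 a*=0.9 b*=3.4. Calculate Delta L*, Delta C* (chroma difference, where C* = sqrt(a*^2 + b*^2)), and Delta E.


Delta L* = 23.2 - 25.5 = -2.3
C1* = sqrt((-0.4)^2 + (4.8)^2) = 4.817
C2* = sqrt((0.9)^2 + (3.4)^2) = 3.517
Delta C* = 3.517 - 4.817 = -1.30
Delta E = sqrt((-2.3)^2 + (1.3)^2 + (-1.4)^2) = 2.99


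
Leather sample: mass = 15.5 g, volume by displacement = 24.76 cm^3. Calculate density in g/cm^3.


0.626 g/cm^3


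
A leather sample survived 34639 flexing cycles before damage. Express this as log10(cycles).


log10(34639) = 4.54


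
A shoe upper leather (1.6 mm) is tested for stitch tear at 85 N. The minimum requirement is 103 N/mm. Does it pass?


STS = 85 / 1.6 = 53.1 N/mm
Minimum required: 103 N/mm
Passes: No


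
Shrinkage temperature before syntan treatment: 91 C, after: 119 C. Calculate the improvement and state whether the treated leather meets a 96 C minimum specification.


Improvement = 119 - 91 = 28 C
Spec check: 119 C >= 96 C? Yes


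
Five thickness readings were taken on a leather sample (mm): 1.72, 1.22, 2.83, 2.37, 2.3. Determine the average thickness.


Sum = 1.72 + 1.22 + 2.83 + 2.37 + 2.3 = 10.44
Average = 10.44 / 5 = 2.09 mm


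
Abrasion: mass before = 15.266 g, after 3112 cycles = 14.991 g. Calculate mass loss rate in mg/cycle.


0.088 mg/cycle


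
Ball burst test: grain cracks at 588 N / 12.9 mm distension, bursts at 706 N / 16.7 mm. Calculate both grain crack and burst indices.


Crack index = 588 / 12.9 = 45.6 N/mm
Burst index = 706 / 16.7 = 42.3 N/mm


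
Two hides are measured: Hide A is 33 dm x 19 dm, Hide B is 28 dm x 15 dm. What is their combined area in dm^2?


Hide A area = 33 x 19 = 627 dm^2
Hide B area = 28 x 15 = 420 dm^2
Total = 627 + 420 = 1047 dm^2


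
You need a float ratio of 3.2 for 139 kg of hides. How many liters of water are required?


Water = hide weight x target ratio
Water = 139 x 3.2 = 444.8 L


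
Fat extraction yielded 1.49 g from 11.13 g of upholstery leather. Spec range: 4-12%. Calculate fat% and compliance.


Fat content = 13.4%
Compliant: No

Fat% = 1.49 / 11.13 x 100 = 13.4%
Spec range: 4-12%
Compliant: No


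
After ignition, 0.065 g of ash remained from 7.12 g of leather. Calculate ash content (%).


Ash% = 0.065 / 7.12 x 100
Ash% = 0.91%


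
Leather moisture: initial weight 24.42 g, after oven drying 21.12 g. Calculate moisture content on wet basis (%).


13.5%

Moisture = 24.42 - 21.12 = 3.30 g
MC = 3.30 / 24.42 x 100 = 13.5%


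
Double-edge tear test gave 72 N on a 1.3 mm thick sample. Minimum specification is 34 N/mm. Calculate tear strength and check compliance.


Tear strength = 55.4 N/mm
Compliant: Yes


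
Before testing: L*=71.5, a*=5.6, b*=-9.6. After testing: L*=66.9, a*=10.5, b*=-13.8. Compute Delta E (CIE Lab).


Delta E = 7.93


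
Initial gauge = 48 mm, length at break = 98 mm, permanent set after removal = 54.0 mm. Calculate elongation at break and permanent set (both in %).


Elongation at break = (98 - 48) / 48 x 100 = 104.2%
Permanent set = (54.0 - 48) / 48 x 100 = 12.5%


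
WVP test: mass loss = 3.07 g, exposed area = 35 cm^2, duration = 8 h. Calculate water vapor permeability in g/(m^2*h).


109.64 g/(m^2*h)

WVP = mass_loss / (area x time) x 10000
WVP = 3.07 / (35 x 8) x 10000
WVP = 3.07 / 280 x 10000 = 109.64 g/(m^2*h)


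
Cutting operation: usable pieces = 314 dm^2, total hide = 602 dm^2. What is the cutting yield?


Yield = usable / total x 100
Yield = 314 / 602 x 100 = 52.2%


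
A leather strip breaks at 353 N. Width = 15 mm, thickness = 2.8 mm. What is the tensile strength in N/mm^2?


8.40 N/mm^2

Cross-sectional area = 15 x 2.8 = 42.0 mm^2
Tensile strength = 353 / 42.0 = 8.40 N/mm^2


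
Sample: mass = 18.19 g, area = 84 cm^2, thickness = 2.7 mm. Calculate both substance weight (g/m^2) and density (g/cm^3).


Substance weight = 2165.5 g/m^2
Density = 0.802 g/cm^3

SW = 18.19 / 84 x 10000 = 2165.5 g/m^2
Volume = 84 x 2.7 / 10 = 22.68 cm^3
Density = 18.19 / 22.68 = 0.802 g/cm^3


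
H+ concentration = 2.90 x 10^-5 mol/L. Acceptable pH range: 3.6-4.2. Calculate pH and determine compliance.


pH = 4.54
Compliant: No

pH = -log10(2.90 x 10^-5) = 4.54
Range: 3.6 to 4.2
Compliant: No


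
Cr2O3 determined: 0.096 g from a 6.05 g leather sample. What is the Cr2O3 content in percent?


Cr2O3% = 0.096 / 6.05 x 100
Cr2O3% = 1.59%


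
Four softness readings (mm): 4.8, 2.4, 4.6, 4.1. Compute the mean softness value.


Sum = 4.8 + 2.4 + 4.6 + 4.1
Mean = 15.9 / 4 = 3.98 mm


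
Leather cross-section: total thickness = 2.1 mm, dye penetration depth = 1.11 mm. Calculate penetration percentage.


Penetration% = 1.11 / 2.1 x 100
Penetration = 52.9%


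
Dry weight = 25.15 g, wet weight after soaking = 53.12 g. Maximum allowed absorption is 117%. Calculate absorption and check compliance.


Absorption = 111.2%
Compliant: Yes

WA = (53.12 - 25.15) / 25.15 x 100 = 111.2%
Maximum allowed: 117%
Compliant: Yes


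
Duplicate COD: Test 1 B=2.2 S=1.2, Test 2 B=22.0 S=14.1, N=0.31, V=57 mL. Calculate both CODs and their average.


COD1 = 43.5 mg/L
COD2 = 343.7 mg/L
Average = 193.6 mg/L


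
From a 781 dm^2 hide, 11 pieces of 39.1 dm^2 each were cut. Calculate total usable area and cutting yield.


Usable area = 430.1 dm^2
Yield = 55.1%


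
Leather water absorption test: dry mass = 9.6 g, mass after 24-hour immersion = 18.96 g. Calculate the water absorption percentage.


97.5%


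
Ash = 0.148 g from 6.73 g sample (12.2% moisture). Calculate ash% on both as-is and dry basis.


As-is ash% = 0.148 / 6.73 x 100 = 2.20%
Dry mass = 6.73 x (100 - 12.2) / 100 = 5.90894 g
Dry-basis ash% = 0.148 / 5.90894 x 100 = 2.50%


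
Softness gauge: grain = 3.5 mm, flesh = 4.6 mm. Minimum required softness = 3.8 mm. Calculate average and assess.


Average = (3.5 + 4.6) / 2 = 4.05 mm
Minimum = 3.8 mm
Meets requirement: Yes


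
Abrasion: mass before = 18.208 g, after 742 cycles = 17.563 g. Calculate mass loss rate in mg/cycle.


0.869 mg/cycle

Mass loss = 18.208 - 17.563 = 0.645 g
Rate = 0.645 / 742 x 1000 = 0.869 mg/cycle


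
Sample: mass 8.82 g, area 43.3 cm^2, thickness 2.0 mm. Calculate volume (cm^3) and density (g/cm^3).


Thickness in cm = 2.0 / 10 = 0.20 cm
Volume = 43.3 x 0.20 = 8.660 cm^3
Density = 8.82 / 8.660 = 1.018 g/cm^3


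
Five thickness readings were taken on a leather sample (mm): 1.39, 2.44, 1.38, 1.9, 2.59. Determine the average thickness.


Sum = 1.39 + 2.44 + 1.38 + 1.9 + 2.59 = 9.70
Average = 9.70 / 5 = 1.94 mm


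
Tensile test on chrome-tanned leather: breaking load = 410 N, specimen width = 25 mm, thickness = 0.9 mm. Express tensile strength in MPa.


18.22 MPa


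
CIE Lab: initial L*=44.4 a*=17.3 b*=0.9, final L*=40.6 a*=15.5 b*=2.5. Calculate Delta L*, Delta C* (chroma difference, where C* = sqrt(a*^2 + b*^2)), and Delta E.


Delta L* = 40.6 - 44.4 = -3.8
C1* = sqrt((17.3)^2 + (0.9)^2) = 17.323
C2* = sqrt((15.5)^2 + (2.5)^2) = 15.700
Delta C* = 15.700 - 17.323 = -1.62
Delta E = sqrt((-3.8)^2 + (-1.8)^2 + (1.6)^2) = 4.50


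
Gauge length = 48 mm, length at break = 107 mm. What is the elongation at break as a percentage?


Extension = 107 - 48 = 59 mm
Elongation = 59 / 48 x 100 = 122.9%


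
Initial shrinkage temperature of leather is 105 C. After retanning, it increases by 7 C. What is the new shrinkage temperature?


112 C


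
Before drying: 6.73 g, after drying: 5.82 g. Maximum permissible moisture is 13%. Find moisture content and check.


Moisture content = 13.5%
Acceptable: No

MC = (6.73 - 5.82) / 6.73 x 100 = 13.5%
Maximum: 13%
Acceptable: No


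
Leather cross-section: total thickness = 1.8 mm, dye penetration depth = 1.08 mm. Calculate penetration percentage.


60.0%

Penetration% = 1.08 / 1.8 x 100
Penetration = 60.0%


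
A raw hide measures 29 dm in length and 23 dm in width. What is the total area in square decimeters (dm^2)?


Area = length x width
Area = 29 x 23 = 667 dm^2


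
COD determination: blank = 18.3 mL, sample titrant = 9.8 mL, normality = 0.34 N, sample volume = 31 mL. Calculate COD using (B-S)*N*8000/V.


745.8 mg/L

COD = (18.3 - 9.8) x 0.34 x 8000 / 31
COD = 8.5 x 0.34 x 8000 / 31
COD = 745.8 mg/L


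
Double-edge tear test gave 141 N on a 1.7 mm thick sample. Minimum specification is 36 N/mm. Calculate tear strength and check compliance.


Tear strength = 82.9 N/mm
Compliant: Yes

Tear strength = 141 / 1.7 = 82.9 N/mm
Required minimum = 36 N/mm
Compliant: Yes


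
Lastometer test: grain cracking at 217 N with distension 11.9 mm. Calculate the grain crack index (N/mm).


18.2 N/mm


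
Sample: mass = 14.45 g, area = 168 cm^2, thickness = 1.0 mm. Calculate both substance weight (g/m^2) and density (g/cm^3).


Substance weight = 860.1 g/m^2
Density = 0.860 g/cm^3


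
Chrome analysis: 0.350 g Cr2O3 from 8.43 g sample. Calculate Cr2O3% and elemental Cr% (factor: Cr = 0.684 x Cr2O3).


Cr2O3% = 0.350 / 8.43 x 100 = 4.15%
Cr% = 4.15 x 0.684 = 2.84%


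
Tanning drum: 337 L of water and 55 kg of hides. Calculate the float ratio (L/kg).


6.1


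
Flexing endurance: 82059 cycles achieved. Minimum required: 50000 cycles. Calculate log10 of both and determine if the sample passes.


Achieved: log10 = 4.91
Required: log10 = 4.70
Passes: Yes

log10(82059) = 4.91
log10(50000) = 4.70
Passes: Yes


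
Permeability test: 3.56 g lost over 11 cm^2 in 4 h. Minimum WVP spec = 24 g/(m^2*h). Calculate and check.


WVP = 809.09 g/(m^2*h)
Meets specification: Yes

WVP = 3.56 / (11 x 4) x 10000 = 809.09 g/(m^2*h)
Minimum: 24 g/(m^2*h)
Meets spec: Yes


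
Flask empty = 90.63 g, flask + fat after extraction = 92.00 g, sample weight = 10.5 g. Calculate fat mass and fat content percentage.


Fat mass = 1.37 g
Fat content = 13.0%


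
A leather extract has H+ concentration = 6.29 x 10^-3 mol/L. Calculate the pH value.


pH = 2.20


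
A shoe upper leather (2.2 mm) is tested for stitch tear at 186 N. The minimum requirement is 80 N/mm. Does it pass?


STS = 186 / 2.2 = 84.5 N/mm
Minimum required: 80 N/mm
Passes: Yes


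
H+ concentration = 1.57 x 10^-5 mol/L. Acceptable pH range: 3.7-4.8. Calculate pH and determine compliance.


pH = -log10(1.57 x 10^-5) = 4.80
Range: 3.7 to 4.8
Compliant: Yes


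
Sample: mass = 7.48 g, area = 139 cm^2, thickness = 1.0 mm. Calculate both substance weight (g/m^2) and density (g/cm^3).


Substance weight = 538.1 g/m^2
Density = 0.538 g/cm^3


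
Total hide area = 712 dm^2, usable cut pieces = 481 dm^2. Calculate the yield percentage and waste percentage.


Yield = 481 / 712 x 100 = 67.6%
Waste = 712 - 481 = 231 dm^2
Waste% = 100 - 67.6 = 32.4%


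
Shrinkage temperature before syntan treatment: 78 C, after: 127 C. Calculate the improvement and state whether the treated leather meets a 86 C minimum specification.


Improvement = 49 C
Meets 86 C spec: Yes


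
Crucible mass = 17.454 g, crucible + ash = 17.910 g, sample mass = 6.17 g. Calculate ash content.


Ash mass = 17.910 - 17.454 = 0.456 g
Ash% = 0.456 / 6.17 x 100 = 7.39%


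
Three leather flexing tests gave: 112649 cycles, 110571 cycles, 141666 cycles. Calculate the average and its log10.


Average = 121629 cycles
log10 = 5.09


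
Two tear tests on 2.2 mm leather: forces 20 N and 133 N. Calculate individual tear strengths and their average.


Tear 1 = 20 / 2.2 = 9.1 N/mm
Tear 2 = 133 / 2.2 = 60.5 N/mm
Average = (9.1 + 60.5) / 2 = 34.8 N/mm


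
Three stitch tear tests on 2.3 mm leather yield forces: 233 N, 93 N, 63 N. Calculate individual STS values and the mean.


STS1 = 233 / 2.3 = 101.3 N/mm
STS2 = 93 / 2.3 = 40.4 N/mm
STS3 = 63 / 2.3 = 27.4 N/mm
Mean = (101.3 + 40.4 + 27.4) / 3 = 56.4 N/mm


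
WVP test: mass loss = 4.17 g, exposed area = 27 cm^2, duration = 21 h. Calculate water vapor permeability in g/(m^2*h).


WVP = mass_loss / (area x time) x 10000
WVP = 4.17 / (27 x 21) x 10000
WVP = 4.17 / 567 x 10000 = 73.54 g/(m^2*h)


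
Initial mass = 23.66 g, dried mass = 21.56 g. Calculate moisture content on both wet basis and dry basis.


Moisture lost = 23.66 - 21.56 = 2.10 g
Wet basis MC = 2.10 / 23.66 x 100 = 8.9%
Dry basis MC = 2.10 / 21.56 x 100 = 9.7%


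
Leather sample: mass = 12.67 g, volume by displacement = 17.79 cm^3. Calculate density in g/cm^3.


Density = mass / volume
Density = 12.67 / 17.79 = 0.712 g/cm^3


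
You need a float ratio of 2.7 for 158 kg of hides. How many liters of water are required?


Water = hide weight x target ratio
Water = 158 x 2.7 = 426.6 L


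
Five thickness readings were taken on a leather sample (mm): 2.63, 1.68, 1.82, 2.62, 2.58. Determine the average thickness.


Sum = 2.63 + 1.68 + 1.82 + 2.62 + 2.58 = 11.33
Average = 11.33 / 5 = 2.27 mm


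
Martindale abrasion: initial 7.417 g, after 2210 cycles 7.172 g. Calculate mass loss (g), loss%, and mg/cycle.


Mass loss = 0.245 g
Loss = 3.30%
Rate = 0.111 mg/cycle


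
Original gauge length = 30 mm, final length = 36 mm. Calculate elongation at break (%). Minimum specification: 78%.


Elongation = 20.0%
Meets spec: No


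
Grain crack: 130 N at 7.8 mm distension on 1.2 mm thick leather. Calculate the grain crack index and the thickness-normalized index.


Crack index = 16.7 N/mm
Normalized index = 13.9 N/mm per mm


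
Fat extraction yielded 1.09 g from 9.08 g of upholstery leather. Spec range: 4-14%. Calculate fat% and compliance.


Fat% = 1.09 / 9.08 x 100 = 12.0%
Spec range: 4-14%
Compliant: Yes


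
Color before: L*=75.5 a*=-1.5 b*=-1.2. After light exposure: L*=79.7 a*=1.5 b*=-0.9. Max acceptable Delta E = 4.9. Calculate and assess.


dL = 4.2, da = 3.0, db = 0.3
dE = sqrt((4.2)^2 + (3.0)^2 + (0.3)^2) = 5.17
Max = 4.9
Passes: No


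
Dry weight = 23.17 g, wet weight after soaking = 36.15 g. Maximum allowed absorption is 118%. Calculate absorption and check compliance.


Absorption = 56.0%
Compliant: Yes


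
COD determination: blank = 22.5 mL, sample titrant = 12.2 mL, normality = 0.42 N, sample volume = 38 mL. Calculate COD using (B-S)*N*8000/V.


COD = (22.5 - 12.2) x 0.42 x 8000 / 38
COD = 10.3 x 0.42 x 8000 / 38
COD = 910.7 mg/L


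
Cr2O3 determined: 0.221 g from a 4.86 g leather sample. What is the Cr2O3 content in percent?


Cr2O3% = 0.221 / 4.86 x 100
Cr2O3% = 4.55%


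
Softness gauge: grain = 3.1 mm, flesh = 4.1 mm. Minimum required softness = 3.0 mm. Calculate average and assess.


Average = (3.1 + 4.1) / 2 = 3.60 mm
Minimum = 3.0 mm
Meets requirement: Yes


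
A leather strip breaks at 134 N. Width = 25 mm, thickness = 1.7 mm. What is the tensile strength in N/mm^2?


3.15 N/mm^2


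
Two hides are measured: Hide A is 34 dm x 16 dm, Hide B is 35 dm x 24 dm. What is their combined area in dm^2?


1384 dm^2


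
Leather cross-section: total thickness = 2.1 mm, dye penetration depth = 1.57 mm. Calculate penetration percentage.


Penetration% = 1.57 / 2.1 x 100
Penetration = 74.8%


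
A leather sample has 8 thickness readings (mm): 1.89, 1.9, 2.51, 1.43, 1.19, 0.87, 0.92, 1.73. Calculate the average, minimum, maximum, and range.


Sum = 12.44
Average = 12.44 / 8 = 1.56 mm
Minimum = 0.87 mm
Maximum = 2.51 mm
Range = 2.51 - 0.87 = 1.64 mm


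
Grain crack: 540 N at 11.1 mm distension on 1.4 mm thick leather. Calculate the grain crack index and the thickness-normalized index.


Crack index = 540 / 11.1 = 48.6 N/mm
Normalized = 48.6 / 1.4 = 34.7 N/mm per mm


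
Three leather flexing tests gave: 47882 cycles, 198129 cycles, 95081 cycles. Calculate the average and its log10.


Average = 113697 cycles
log10 = 5.06


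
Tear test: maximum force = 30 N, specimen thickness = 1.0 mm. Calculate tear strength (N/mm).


30.0 N/mm


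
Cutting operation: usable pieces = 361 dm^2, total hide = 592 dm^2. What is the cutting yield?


Yield = usable / total x 100
Yield = 361 / 592 x 100 = 61.0%


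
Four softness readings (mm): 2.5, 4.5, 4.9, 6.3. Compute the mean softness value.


Sum = 2.5 + 4.5 + 4.9 + 6.3
Mean = 18.2 / 4 = 4.55 mm


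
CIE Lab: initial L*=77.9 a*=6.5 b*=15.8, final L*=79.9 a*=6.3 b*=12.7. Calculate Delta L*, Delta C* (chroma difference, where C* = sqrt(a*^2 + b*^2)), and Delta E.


Delta L* = 2.0
Delta C* = -2.91
Delta E = 3.69


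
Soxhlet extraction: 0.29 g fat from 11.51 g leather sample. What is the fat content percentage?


2.5%


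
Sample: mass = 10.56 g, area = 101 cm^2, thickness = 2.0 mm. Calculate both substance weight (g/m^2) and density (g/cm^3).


Substance weight = 1045.5 g/m^2
Density = 0.523 g/cm^3


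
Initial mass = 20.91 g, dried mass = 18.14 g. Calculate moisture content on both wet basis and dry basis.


Wet basis = 13.2%
Dry basis = 15.3%

Moisture lost = 20.91 - 18.14 = 2.77 g
Wet basis MC = 2.77 / 20.91 x 100 = 13.2%
Dry basis MC = 2.77 / 18.14 x 100 = 15.3%


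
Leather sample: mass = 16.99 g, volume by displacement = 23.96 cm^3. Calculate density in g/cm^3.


Density = mass / volume
Density = 16.99 / 23.96 = 0.709 g/cm^3


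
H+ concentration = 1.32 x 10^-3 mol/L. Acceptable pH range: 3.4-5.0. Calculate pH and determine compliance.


pH = -log10(1.32 x 10^-3) = 2.88
Range: 3.4 to 5.0
Compliant: No


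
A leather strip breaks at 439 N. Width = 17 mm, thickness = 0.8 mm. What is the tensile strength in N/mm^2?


Cross-sectional area = 17 x 0.8 = 13.6 mm^2
Tensile strength = 439 / 13.6 = 32.28 N/mm^2


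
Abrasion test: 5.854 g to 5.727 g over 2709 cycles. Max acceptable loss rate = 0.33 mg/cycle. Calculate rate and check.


Loss = 5.854 - 5.727 = 0.127 g
Rate = 0.127 g / 2709 cycles x 1000 = 0.047 mg/cycle
Max = 0.33 mg/cycle
Passes: Yes


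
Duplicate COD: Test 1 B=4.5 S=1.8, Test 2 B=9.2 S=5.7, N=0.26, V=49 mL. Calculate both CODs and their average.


COD1 = (4.5 - 1.8) x 0.26 x 8000 / 49 = 114.6 mg/L
COD2 = (9.2 - 5.7) x 0.26 x 8000 / 49 = 148.6 mg/L
Average = (114.6 + 148.6) / 2 = 131.6 mg/L


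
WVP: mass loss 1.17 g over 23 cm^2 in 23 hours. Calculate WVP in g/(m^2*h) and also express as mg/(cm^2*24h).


WVP = 22.12 g/(m^2*h)
Daily rate = 53.08 mg/(cm^2*24h)

WVP = 1.17 / (23 x 23) x 10000 = 22.12 g/(m^2*h)
Mass loss in mg = 1.17 x 1000 = 1170 mg
Per cm^2 per 24h in mg: 1170 x 24 / (23 x 23) = 28080 / 529 = 53.08 mg/(cm^2*24h)


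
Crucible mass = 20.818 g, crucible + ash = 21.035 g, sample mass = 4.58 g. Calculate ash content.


Ash mass = 0.217 g
Ash content = 4.74%


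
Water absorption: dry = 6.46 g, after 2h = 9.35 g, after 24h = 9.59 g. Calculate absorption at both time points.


WA (2h) = (9.35 - 6.46) / 6.46 x 100 = 44.7%
WA (24h) = (9.59 - 6.46) / 6.46 x 100 = 48.5%


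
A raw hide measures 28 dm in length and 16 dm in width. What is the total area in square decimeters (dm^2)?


448 dm^2


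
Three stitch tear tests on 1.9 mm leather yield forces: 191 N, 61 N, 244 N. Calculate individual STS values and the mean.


STS1 = 191 / 1.9 = 100.5 N/mm
STS2 = 61 / 1.9 = 32.1 N/mm
STS3 = 244 / 1.9 = 128.4 N/mm
Mean = (100.5 + 32.1 + 128.4) / 3 = 87.0 N/mm


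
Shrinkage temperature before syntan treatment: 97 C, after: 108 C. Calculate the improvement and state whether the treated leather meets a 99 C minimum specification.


Improvement = 11 C
Meets 99 C spec: Yes

Improvement = 108 - 97 = 11 C
Spec check: 108 C >= 99 C? Yes


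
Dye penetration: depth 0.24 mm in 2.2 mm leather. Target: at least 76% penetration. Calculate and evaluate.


Penetration = 10.9%
Meets target: No

Penetration = 0.24 / 2.2 x 100 = 10.9%
Target: 76%
Meets target: No


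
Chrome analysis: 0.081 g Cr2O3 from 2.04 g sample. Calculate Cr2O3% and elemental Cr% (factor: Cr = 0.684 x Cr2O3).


Cr2O3% = 0.081 / 2.04 x 100 = 3.97%
Cr% = 3.97 x 0.684 = 2.72%


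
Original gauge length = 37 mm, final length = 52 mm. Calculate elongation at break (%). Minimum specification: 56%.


Elongation = 40.5%
Meets spec: No

Extension = 52 - 37 = 15 mm
Elongation = 15 / 37 x 100 = 40.5%
Minimum required: 56%
Meets specification: No


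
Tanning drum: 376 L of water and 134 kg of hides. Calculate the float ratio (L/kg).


Float ratio = water / hide weight
Ratio = 376 / 134 = 2.8


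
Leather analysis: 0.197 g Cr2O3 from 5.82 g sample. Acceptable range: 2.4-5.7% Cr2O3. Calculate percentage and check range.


Cr2O3% = 0.197 / 5.82 x 100 = 3.38%
Acceptable range: 2.4 to 5.7%
Within range: Yes


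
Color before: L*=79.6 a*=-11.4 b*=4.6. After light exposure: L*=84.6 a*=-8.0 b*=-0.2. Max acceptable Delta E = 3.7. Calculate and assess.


Delta E = 7.72
Passes: No


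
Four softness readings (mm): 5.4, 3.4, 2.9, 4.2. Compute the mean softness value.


3.98 mm

Sum = 5.4 + 3.4 + 2.9 + 4.2
Mean = 15.9 / 4 = 3.98 mm


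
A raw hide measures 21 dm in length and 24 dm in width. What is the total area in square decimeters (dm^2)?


Area = length x width
Area = 21 x 24 = 504 dm^2


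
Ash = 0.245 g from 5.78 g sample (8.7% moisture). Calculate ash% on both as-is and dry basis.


As-is ash% = 0.245 / 5.78 x 100 = 4.24%
Dry mass = 5.78 x (100 - 8.7) / 100 = 5.27714 g
Dry-basis ash% = 0.245 / 5.27714 x 100 = 4.64%


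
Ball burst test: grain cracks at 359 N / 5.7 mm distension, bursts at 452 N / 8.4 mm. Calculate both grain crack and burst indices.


Crack index = 359 / 5.7 = 63.0 N/mm
Burst index = 452 / 8.4 = 53.8 N/mm


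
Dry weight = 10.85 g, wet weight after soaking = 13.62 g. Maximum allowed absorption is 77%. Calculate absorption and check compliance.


Absorption = 25.5%
Compliant: Yes

WA = (13.62 - 10.85) / 10.85 x 100 = 25.5%
Maximum allowed: 77%
Compliant: Yes


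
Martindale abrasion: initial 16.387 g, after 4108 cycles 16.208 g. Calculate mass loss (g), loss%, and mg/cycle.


Loss = 16.387 - 16.208 = 0.179 g
Loss% = 0.179 / 16.387 x 100 = 1.09%
Rate = 0.179 / 4108 x 1000 = 0.044 mg/cycle


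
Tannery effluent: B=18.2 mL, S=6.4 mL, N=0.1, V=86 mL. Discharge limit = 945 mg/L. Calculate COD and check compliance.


COD = 109.8 mg/L
Compliant: Yes

COD = (18.2 - 6.4) x 0.1 x 8000 / 86 = 109.8 mg/L
Limit: 945 mg/L
Compliant: Yes


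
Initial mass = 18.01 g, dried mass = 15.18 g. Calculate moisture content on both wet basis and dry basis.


Wet basis = 15.7%
Dry basis = 18.6%


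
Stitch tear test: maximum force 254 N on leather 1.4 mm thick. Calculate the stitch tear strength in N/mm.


Stitch tear strength = force / thickness
STS = 254 / 1.4 = 181.4 N/mm


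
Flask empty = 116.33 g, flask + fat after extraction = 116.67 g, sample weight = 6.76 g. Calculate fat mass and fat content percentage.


Fat mass = 0.34 g
Fat content = 5.0%

Fat mass = 116.67 - 116.33 = 0.34 g
Fat% = 0.34 / 6.76 x 100 = 5.0%


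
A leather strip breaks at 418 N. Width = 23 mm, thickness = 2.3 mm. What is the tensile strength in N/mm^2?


Cross-sectional area = 23 x 2.3 = 52.9 mm^2
Tensile strength = 418 / 52.9 = 7.90 N/mm^2


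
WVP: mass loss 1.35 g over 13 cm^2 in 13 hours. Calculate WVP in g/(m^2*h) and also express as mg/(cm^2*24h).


WVP = 79.88 g/(m^2*h)
Daily rate = 191.72 mg/(cm^2*24h)


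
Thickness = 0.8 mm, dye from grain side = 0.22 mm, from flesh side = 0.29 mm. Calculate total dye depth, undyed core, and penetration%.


Total dyed = 0.51 mm
Undyed core = 0.29 mm
Penetration = 63.8%


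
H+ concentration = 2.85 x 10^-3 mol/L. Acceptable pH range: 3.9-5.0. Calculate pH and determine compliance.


pH = -log10(2.85 x 10^-3) = 2.55
Range: 3.9 to 5.0
Compliant: No


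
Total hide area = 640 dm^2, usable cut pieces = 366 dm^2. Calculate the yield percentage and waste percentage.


Yield = 57.2%
Waste = 42.8%

Yield = 366 / 640 x 100 = 57.2%
Waste = 640 - 366 = 274 dm^2
Waste% = 100 - 57.2 = 42.8%


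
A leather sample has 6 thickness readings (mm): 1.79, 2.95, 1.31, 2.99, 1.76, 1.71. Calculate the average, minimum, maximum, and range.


Sum = 12.51
Average = 12.51 / 6 = 2.09 mm
Minimum = 1.31 mm
Maximum = 2.99 mm
Range = 2.99 - 1.31 = 1.68 mm


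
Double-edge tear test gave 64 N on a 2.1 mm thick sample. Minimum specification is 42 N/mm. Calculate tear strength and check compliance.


Tear strength = 64 / 2.1 = 30.5 N/mm
Required minimum = 42 N/mm
Compliant: No


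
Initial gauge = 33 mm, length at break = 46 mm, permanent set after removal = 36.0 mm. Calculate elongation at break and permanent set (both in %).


Elongation at break = 39.4%
Permanent set = 9.1%

Elongation at break = (46 - 33) / 33 x 100 = 39.4%
Permanent set = (36.0 - 33) / 33 x 100 = 9.1%


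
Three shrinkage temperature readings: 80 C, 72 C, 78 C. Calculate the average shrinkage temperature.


Average = (80 + 72 + 78) / 3
Average = 230 / 3 = 76.7 C


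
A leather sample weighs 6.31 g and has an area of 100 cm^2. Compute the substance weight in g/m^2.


Substance weight = mass / area x 10000
SW = 6.31 / 100 x 10000
SW = 631.0 g/m^2


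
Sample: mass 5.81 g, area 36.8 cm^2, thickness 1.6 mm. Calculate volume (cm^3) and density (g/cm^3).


Thickness in cm = 1.6 / 10 = 0.16 cm
Volume = 36.8 x 0.16 = 5.888 cm^3
Density = 5.81 / 5.888 = 0.987 g/cm^3


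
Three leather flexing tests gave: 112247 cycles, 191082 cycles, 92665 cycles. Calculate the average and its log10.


Average = 131998 cycles
log10 = 5.12


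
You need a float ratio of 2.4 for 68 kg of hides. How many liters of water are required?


Water = hide weight x target ratio
Water = 68 x 2.4 = 163.2 L


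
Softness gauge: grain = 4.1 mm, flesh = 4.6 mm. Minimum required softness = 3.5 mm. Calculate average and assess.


Average = (4.1 + 4.6) / 2 = 4.35 mm
Minimum = 3.5 mm
Meets requirement: Yes


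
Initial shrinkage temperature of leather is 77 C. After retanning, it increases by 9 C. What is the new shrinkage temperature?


New Ts = 77 + 9 = 86 C


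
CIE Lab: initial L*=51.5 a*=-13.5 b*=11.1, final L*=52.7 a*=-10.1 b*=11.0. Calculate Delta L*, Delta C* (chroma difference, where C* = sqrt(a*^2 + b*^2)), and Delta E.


Delta L* = 52.7 - 51.5 = 1.2
C1* = sqrt((-13.5)^2 + (11.1)^2) = 17.477
C2* = sqrt((-10.1)^2 + (11.0)^2) = 14.934
Delta C* = 14.934 - 17.477 = -2.54
Delta E = sqrt((1.2)^2 + (3.4)^2 + (-0.1)^2) = 3.61


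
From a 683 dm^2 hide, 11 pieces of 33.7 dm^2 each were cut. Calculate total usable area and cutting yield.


Total usable = 11 x 33.7 = 370.7 dm^2
Yield = 370.7 / 683 x 100 = 54.3%


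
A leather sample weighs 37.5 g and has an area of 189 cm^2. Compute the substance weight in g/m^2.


Substance weight = mass / area x 10000
SW = 37.5 / 189 x 10000
SW = 1984.1 g/m^2


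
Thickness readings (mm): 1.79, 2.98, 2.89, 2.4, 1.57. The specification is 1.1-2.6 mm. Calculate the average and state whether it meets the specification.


Sum = 11.63
Average = 11.63 / 5 = 2.33 mm
Specification range: 1.1 to 2.6 mm
Within spec: Yes


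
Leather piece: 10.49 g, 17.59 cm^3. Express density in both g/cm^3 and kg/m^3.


Density = 10.49 / 17.59 = 0.596 g/cm^3
Convert: 0.596 x 1000 = 596 kg/m^3


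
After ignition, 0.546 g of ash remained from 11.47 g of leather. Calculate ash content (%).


Ash% = 0.546 / 11.47 x 100
Ash% = 4.76%


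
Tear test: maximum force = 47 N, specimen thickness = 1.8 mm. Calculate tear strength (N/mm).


Tear strength = force / thickness
Tear = 47 / 1.8 = 26.1 N/mm


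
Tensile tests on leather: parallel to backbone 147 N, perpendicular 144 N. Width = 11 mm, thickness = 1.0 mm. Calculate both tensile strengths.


Parallel = 13.36 N/mm^2
Perpendicular = 13.09 N/mm^2


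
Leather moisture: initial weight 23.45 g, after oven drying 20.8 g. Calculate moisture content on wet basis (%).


Moisture = 23.45 - 20.8 = 2.65 g
MC = 2.65 / 23.45 x 100 = 11.3%


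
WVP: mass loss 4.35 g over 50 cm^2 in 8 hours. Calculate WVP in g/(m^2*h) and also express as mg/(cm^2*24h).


WVP = 108.75 g/(m^2*h)
Daily rate = 261.00 mg/(cm^2*24h)


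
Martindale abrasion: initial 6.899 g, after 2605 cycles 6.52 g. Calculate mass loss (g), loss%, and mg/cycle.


Loss = 6.899 - 6.52 = 0.379 g
Loss% = 0.379 / 6.899 x 100 = 5.49%
Rate = 0.379 / 2605 x 1000 = 0.145 mg/cycle


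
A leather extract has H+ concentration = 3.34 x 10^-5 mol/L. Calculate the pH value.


pH = 4.48


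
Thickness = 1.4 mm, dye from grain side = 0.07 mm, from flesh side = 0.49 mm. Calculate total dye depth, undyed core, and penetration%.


Total dyed = 0.56 mm
Undyed core = 0.84 mm
Penetration = 40.0%

Total dyed = 0.07 + 0.49 = 0.56 mm
Undyed core = 1.4 - 0.56 = 0.84 mm
Penetration = 0.56 / 1.4 x 100 = 40.0%


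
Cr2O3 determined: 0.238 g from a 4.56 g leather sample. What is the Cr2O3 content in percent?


5.22%


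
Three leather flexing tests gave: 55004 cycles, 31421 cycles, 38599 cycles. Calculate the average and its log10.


Average = (55004 + 31421 + 38599) / 3 = 41675 cycles
log10(41675) = 4.62


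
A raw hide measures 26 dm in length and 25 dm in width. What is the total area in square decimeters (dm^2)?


Area = length x width
Area = 26 x 25 = 650 dm^2


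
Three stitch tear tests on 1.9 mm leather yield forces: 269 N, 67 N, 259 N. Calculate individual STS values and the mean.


STS1 = 269 / 1.9 = 141.6 N/mm
STS2 = 67 / 1.9 = 35.3 N/mm
STS3 = 259 / 1.9 = 136.3 N/mm
Mean = (141.6 + 35.3 + 136.3) / 3 = 104.4 N/mm


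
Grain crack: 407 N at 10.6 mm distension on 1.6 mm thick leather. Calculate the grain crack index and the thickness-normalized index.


Crack index = 407 / 10.6 = 38.4 N/mm
Normalized = 38.4 / 1.6 = 24.0 N/mm per mm


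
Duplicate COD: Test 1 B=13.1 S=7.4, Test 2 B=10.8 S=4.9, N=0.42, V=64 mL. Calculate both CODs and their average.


COD1 = 299.3 mg/L
COD2 = 309.8 mg/L
Average = 304.6 mg/L

COD1 = (13.1 - 7.4) x 0.42 x 8000 / 64 = 299.3 mg/L
COD2 = (10.8 - 4.9) x 0.42 x 8000 / 64 = 309.8 mg/L
Average = (299.3 + 309.8) / 2 = 304.6 mg/L


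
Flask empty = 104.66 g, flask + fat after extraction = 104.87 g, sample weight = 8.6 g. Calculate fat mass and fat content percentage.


Fat mass = 104.87 - 104.66 = 0.21 g
Fat% = 0.21 / 8.6 x 100 = 2.4%


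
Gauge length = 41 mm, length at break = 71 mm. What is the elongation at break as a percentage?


73.2%


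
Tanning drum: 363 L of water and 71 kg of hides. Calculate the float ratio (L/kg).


5.1


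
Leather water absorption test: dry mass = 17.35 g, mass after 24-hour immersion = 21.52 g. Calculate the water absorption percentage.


Water absorbed = 21.52 - 17.35 = 4.17 g
WA% = 4.17 / 17.35 x 100 = 24.0%


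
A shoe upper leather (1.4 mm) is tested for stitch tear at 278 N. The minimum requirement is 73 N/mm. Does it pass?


STS = 278 / 1.4 = 198.6 N/mm
Minimum required: 73 N/mm
Passes: Yes


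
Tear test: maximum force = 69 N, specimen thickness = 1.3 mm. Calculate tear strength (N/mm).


53.1 N/mm


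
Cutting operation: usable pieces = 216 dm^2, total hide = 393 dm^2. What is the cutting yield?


Yield = usable / total x 100
Yield = 216 / 393 x 100 = 55.0%


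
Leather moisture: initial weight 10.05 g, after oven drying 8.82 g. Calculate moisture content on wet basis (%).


12.2%

Moisture = 10.05 - 8.82 = 1.23 g
MC = 1.23 / 10.05 x 100 = 12.2%


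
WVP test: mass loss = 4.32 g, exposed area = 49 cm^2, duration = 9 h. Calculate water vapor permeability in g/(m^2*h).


97.96 g/(m^2*h)

WVP = mass_loss / (area x time) x 10000
WVP = 4.32 / (49 x 9) x 10000
WVP = 4.32 / 441 x 10000 = 97.96 g/(m^2*h)


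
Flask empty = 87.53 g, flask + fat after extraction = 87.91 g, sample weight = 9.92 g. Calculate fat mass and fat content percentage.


Fat mass = 87.91 - 87.53 = 0.38 g
Fat% = 0.38 / 9.92 x 100 = 3.8%


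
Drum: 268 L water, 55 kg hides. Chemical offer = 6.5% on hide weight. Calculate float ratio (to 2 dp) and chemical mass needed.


Float ratio = 4.87
Chemical needed = 3.575 kg

Float ratio = 268 / 55 = 4.87
Chemical = 55 x 6.5 / 100 = 3.575 kg


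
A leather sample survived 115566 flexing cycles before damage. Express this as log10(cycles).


5.06

log10(115566) = 5.06


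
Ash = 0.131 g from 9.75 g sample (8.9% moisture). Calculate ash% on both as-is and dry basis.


As-is ash = 1.34%
Dry-basis ash = 1.47%

As-is ash% = 0.131 / 9.75 x 100 = 1.34%
Dry mass = 9.75 x (100 - 8.9) / 100 = 8.88225 g
Dry-basis ash% = 0.131 / 8.88225 x 100 = 1.47%


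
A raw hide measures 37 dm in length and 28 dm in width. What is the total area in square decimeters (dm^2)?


Area = length x width
Area = 37 x 28 = 1036 dm^2


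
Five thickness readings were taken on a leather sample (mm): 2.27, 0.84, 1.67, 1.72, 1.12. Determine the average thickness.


1.52 mm

Sum = 2.27 + 0.84 + 1.67 + 1.72 + 1.12 = 7.62
Average = 7.62 / 5 = 1.52 mm


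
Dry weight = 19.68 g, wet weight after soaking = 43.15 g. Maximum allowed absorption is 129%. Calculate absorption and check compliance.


Absorption = 119.3%
Compliant: Yes


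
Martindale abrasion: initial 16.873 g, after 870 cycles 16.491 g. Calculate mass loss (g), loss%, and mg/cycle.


Loss = 16.873 - 16.491 = 0.382 g
Loss% = 0.382 / 16.873 x 100 = 2.26%
Rate = 0.382 / 870 x 1000 = 0.439 mg/cycle


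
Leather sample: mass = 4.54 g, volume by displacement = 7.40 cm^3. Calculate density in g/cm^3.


Density = mass / volume
Density = 4.54 / 7.40 = 0.614 g/cm^3


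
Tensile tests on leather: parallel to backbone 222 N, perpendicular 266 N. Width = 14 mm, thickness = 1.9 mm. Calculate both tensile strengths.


Area = 14 x 1.9 = 26.6 mm^2
TS (parallel) = 222 / 26.6 = 8.35 N/mm^2
TS (perpendicular) = 266 / 26.6 = 10.00 N/mm^2


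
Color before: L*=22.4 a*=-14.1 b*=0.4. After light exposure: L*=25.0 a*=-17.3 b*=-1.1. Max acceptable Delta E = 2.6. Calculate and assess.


dL = 2.6, da = -3.2, db = -1.5
dE = sqrt((2.6)^2 + (-3.2)^2 + (-1.5)^2) = 4.39
Max = 2.6
Passes: No


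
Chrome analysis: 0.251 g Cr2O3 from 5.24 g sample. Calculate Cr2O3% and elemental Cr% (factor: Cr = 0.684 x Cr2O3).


Cr2O3% = 0.251 / 5.24 x 100 = 4.79%
Cr% = 4.79 x 0.684 = 3.28%


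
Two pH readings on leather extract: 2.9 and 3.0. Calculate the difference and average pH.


Difference = |2.9 - 3.0| = 0.1
Average = (2.9 + 3.0) / 2 = 2.95


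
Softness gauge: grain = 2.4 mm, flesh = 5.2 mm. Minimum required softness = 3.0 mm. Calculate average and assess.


Average softness = 3.80 mm
Meets requirement: Yes

Average = (2.4 + 5.2) / 2 = 3.80 mm
Minimum = 3.0 mm
Meets requirement: Yes
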